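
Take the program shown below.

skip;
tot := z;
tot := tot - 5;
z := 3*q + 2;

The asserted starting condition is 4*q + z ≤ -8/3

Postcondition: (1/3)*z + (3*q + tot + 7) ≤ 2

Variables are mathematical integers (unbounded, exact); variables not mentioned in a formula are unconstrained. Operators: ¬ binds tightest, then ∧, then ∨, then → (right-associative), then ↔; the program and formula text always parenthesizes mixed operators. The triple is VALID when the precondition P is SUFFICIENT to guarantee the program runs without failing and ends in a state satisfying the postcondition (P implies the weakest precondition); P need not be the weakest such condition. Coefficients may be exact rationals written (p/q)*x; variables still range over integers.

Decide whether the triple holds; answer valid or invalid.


Working backward. After the program, the postcondition (1/3)*z + (3*q + tot + 7) ≤ 2 must hold; in canonical form it is 3*q + tot + (1/3)*z ≤ -5.
Before z := 3*q + 2: 4*q + tot ≤ -17/3
Before tot := tot - 5: 4*q + tot ≤ -2/3
Before tot := z: 4*q + z ≤ -2/3
Before skip: 4*q + z ≤ -2/3
The weakest precondition is 4*q + z ≤ -2/3.
Check whether 4*q + z ≤ -8/3 implies it.
Every state satisfying the precondition satisfies the weakest precondition: the implication holds.
Answer: valid


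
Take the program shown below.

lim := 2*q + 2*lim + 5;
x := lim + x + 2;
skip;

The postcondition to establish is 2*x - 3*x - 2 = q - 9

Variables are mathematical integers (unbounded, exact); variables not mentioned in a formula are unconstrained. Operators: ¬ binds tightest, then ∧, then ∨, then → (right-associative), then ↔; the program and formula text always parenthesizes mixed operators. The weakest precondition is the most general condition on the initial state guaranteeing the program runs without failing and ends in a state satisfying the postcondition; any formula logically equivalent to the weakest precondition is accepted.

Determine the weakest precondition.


Working backward. After the program, the postcondition 2*x - 3*x - 2 = q - 9 must hold; in canonical form it is q + x = 7.
Before skip: q + x = 7
Before x := lim + x + 2: lim + q + x = 5
Before lim := 2*q + 2*lim + 5: 2*lim + 3*q + x = 0
Answer: WP = 2*lim + 3*q + x = 0


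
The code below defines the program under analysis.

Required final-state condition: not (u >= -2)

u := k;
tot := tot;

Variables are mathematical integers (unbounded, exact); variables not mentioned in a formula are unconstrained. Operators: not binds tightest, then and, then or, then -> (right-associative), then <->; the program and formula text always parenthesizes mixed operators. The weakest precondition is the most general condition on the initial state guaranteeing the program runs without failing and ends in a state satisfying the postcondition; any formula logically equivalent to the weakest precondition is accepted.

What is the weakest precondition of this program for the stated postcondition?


Working backward. After the program, not (u >= -2) must hold.
Before tot := tot: not (u >= -2)
Before u := k: not (k >= -2)
Answer: WP = not (k >= -2)


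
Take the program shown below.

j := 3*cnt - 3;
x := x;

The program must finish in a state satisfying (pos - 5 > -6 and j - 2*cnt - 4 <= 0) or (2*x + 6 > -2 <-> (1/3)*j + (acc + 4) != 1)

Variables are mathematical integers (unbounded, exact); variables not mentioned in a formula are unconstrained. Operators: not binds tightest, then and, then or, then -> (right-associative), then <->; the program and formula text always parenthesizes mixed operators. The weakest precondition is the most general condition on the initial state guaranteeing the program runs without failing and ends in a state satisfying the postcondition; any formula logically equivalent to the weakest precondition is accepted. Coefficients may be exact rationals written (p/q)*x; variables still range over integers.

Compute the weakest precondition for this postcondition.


Working backward. After the program, the postcondition (pos - 5 > -6 and j - 2*cnt - 4 <= 0) or (2*x + 6 > -2 <-> (1/3)*j + (acc + 4) != 1) must hold; in canonical form it is (pos > -1 and j <= 2*cnt + 4) or (2*x > -8 <-> acc + (1/3)*j != -3).
Before x := x: (pos > -1 and j <= 2*cnt + 4) or (2*x > -8 <-> acc + (1/3)*j != -3)
Before j := 3*cnt - 3: (pos > -1 and cnt <= 7) or (2*x > -8 <-> acc + cnt != -2)
Answer: WP = (pos > -1 and cnt <= 7) or (2*x > -8 <-> acc + cnt != -2)


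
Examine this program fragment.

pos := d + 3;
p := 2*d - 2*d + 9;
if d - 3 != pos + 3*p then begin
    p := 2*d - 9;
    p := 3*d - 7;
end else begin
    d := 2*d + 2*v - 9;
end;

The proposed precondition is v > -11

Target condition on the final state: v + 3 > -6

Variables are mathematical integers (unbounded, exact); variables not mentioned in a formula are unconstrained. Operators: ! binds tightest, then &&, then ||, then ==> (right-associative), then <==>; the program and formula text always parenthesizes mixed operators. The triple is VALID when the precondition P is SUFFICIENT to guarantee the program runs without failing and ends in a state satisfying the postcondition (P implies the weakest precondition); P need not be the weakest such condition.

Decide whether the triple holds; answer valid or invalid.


Working backward. After the program, the postcondition v + 3 > -6 must hold; in canonical form it is v > -9.
Then branch requires v > -9; else branch requires v > -9.
Before the if: (d != 3*p + pos + 3 ==> v > -9) && ((!(d != 3*p + pos + 3)) ==> v > -9)
Before p := 2*d - 2*d + 9: (d != pos + 30 ==> v > -9) && ((!(d != pos + 30)) ==> v > -9)
Before pos := d + 3: v > -9
The weakest precondition is v > -9.
Check whether v > -11 implies it.
Countermodel: at the initial state v = -10, the precondition holds but the weakest precondition fails.
Answer: invalid


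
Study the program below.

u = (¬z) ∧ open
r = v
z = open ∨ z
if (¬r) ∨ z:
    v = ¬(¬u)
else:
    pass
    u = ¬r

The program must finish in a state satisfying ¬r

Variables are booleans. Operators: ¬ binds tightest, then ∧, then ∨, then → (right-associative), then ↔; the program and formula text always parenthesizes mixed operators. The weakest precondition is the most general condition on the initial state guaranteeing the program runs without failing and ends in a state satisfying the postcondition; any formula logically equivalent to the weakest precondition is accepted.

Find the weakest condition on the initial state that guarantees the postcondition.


Working backward. After the program, ¬r must hold.
Then branch requires ¬r; else branch requires ¬r.
Before the if: (((¬r) ∨ z) → (¬r)) ∧ ((¬((¬r) ∨ z)) → (¬r))
Before z := open ∨ z: (((¬r) ∨ open ∨ z) → (¬r)) ∧ ((¬((¬r) ∨ open ∨ z)) → (¬r))
Before r := v: (((¬v) ∨ open ∨ z) → (¬v)) ∧ ((¬((¬v) ∨ open ∨ z)) → (¬v))
Before u := (¬z) ∧ open: (((¬v) ∨ open ∨ z) → (¬v)) ∧ ((¬((¬v) ∨ open ∨ z)) → (¬v))
Answer: WP = (((¬v) ∨ open ∨ z) → (¬v)) ∧ ((¬((¬v) ∨ open ∨ z)) → (¬v))


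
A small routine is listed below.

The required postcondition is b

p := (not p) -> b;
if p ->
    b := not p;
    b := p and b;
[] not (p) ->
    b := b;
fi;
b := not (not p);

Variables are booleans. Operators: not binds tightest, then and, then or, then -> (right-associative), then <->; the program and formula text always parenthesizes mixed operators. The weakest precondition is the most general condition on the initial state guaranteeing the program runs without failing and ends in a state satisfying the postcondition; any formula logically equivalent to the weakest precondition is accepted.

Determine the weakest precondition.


Working backward. After the program, b must hold.
Before b := not (not p): p
Then branch requires p; else branch requires p.
Before the if: (not p) -> p
Before p := (not p) -> b: (not ((not p) -> b)) -> ((not p) -> b)
Answer: WP = (not ((not p) -> b)) -> ((not p) -> b)


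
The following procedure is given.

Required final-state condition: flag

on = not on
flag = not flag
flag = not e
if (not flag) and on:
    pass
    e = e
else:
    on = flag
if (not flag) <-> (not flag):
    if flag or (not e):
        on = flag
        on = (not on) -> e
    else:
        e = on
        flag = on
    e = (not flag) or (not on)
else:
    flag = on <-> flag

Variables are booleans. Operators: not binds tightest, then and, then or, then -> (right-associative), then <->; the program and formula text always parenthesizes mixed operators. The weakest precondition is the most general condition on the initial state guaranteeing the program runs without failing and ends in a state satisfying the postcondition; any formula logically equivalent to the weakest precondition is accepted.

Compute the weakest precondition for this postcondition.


Working backward. After the program, flag must hold.
Then branch requires ((flag or (not e)) -> flag) and ((not (flag or (not e))) -> on); else branch requires on <-> flag.
Before the if: ((flag or (not e)) -> flag) and ((not (flag or (not e))) -> on)
Then branch requires ((flag or (not e)) -> flag) and ((not (flag or (not e))) -> on); else branch requires ((flag or (not e)) -> flag) and ((not (flag or (not e))) -> flag).
Before the if: (((not flag) and on) -> (((flag or (not e)) -> flag) and ((not (flag or (not e))) -> on))) and ((not ((not flag) and on)) -> (((flag or (not e)) -> flag) and ((not (flag or (not e))) -> flag)))
Before flag := not e: ((e and on) -> (e -> on)) and ((not (e and on)) -> (e -> (not e)))
Before flag := not flag: ((e and on) -> (e -> on)) and ((not (e and on)) -> (e -> (not e)))
Before on := not on: ((e and (not on)) -> (e -> (not on))) and ((not (e and (not on))) -> (e -> (not e)))
Answer: WP = ((e and (not on)) -> (e -> (not on))) and ((not (e and (not on))) -> (e -> (not e)))


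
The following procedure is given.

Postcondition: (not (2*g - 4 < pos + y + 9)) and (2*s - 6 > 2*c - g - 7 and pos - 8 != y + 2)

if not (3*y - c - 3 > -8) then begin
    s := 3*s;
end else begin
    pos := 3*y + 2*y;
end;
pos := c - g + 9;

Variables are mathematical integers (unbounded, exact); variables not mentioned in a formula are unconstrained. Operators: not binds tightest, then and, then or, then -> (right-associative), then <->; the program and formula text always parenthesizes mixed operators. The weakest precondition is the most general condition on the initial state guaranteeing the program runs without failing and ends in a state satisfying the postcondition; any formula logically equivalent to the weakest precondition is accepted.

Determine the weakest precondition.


Working backward. After the program, the postcondition (not (2*g - 4 < pos + y + 9)) and (2*s - 6 > 2*c - g - 7 and pos - 8 != y + 2) must hold; in canonical form it is (not (2*g < pos + y + 13)) and g + 2*s > 2*c - 1 and pos != y + 10.
Before pos := c - g + 9: (not (3*g < c + y + 22)) and g + 2*s > 2*c - 1 and c != g + y + 1
Then branch requires (not (3*g < c + y + 22)) and g + 6*s > 2*c - 1 and c != g + y + 1; else branch requires (not (3*g < c + y + 22)) and g + 2*s > 2*c - 1 and c != g + y + 1.
Before the if: ((not (3*y > c - 5)) -> ((not (3*g < c + y + 22)) and g + 6*s > 2*c - 1 and c != g + y + 1)) and (3*y > c - 5 -> ((not (3*g < c + y + 22)) and g + 2*s > 2*c - 1 and c != g + y + 1))
Answer: WP = ((not (3*y > c - 5)) -> ((not (3*g < c + y + 22)) and g + 6*s > 2*c - 1 and c != g + y + 1)) and (3*y > c - 5 -> ((not (3*g < c + y + 22)) and g + 2*s > 2*c - 1 and c != g + y + 1))


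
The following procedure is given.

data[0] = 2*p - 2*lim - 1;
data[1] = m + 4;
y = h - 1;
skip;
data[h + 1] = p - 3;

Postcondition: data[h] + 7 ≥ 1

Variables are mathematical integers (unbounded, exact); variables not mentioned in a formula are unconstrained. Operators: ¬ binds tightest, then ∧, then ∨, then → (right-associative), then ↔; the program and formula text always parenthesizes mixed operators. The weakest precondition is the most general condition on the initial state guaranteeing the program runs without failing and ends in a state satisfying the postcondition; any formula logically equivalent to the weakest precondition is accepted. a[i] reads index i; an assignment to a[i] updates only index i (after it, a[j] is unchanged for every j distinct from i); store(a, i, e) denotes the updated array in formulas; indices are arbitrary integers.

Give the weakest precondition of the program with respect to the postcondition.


Working backward. After the program, the postcondition data[h] + 7 ≥ 1 must hold; in canonical form it is data[h] ≥ -6.
Before data[h + 1] := p - 3: store(data, h + 1, p - 3)[h] ≥ -6
Before skip: store(data, h + 1, p - 3)[h] ≥ -6
Before y := h - 1: store(data, h + 1, p - 3)[h] ≥ -6
Before data[1] := m + 4: store(store(data, 1, m + 4), h + 1, p - 3)[h] ≥ -6
Before data[0] := 2*p - 2*lim - 1: store(store(store(data, 0, -2*lim + 2*p - 1), 1, m + 4), h + 1, p - 3)[h] ≥ -6
Answer: WP = store(store(store(data, 0, -2*lim + 2*p - 1), 1, m + 4), h + 1, p - 3)[h] ≥ -6


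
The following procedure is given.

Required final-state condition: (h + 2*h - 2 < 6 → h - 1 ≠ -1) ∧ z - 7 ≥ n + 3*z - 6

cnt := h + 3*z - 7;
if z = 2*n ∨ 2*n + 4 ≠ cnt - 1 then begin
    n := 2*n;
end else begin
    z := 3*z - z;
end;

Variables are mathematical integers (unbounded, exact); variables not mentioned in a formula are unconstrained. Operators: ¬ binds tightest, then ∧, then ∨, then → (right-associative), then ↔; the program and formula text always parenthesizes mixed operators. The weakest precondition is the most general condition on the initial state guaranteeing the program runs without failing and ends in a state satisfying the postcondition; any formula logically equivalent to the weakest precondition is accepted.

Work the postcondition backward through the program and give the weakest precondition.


Working backward. After the program, the postcondition (h + 2*h - 2 < 6 → h - 1 ≠ -1) ∧ z - 7 ≥ n + 3*z - 6 must hold; in canonical form it is (3*h < 8 → h ≠ 0) ∧ n + 2*z ≤ -1.
Then branch requires (3*h < 8 → h ≠ 0) ∧ 2*n + 2*z ≤ -1; else branch requires (3*h < 8 → h ≠ 0) ∧ n + 4*z ≤ -1.
Before the if: ((z = 2*n ∨ 2*n ≠ cnt - 5) → ((3*h < 8 → h ≠ 0) ∧ 2*n + 2*z ≤ -1)) ∧ ((¬(z = 2*n ∨ 2*n ≠ cnt - 5)) → ((3*h < 8 → h ≠ 0) ∧ n + 4*z ≤ -1))
Before cnt := h + 3*z - 7: ((z = 2*n ∨ 2*n ≠ h + 3*z - 12) → ((3*h < 8 → h ≠ 0) ∧ 2*n + 2*z ≤ -1)) ∧ ((¬(z = 2*n ∨ 2*n ≠ h + 3*z - 12)) → ((3*h < 8 → h ≠ 0) ∧ n + 4*z ≤ -1))
Answer: WP = ((z = 2*n ∨ 2*n ≠ h + 3*z - 12) → ((3*h < 8 → h ≠ 0) ∧ 2*n + 2*z ≤ -1)) ∧ ((¬(z = 2*n ∨ 2*n ≠ h + 3*z - 12)) → ((3*h < 8 → h ≠ 0) ∧ n + 4*z ≤ -1))


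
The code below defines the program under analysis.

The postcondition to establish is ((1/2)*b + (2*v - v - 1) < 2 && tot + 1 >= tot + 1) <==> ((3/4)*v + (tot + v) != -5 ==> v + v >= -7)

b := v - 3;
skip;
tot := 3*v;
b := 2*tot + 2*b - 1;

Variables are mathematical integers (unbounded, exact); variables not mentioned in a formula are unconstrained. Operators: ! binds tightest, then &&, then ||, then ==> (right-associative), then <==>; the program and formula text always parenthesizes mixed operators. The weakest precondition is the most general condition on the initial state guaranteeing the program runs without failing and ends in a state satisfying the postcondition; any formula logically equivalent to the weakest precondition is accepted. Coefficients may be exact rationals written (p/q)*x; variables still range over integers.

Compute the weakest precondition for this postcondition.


Working backward. After the program, the postcondition ((1/2)*b + (2*v - v - 1) < 2 && tot + 1 >= tot + 1) <==> ((3/4)*v + (tot + v) != -5 ==> v + v >= -7) must hold; in canonical form it is (1/2)*b + v < 3 <==> (tot + (7/4)*v != -5 ==> 2*v >= -7).
Before b := 2*tot + 2*b - 1: b + tot + v < 7/2 <==> (tot + (7/4)*v != -5 ==> 2*v >= -7)
Before tot := 3*v: b + 4*v < 7/2 <==> ((19/4)*v != -5 ==> 2*v >= -7)
Before skip: b + 4*v < 7/2 <==> ((19/4)*v != -5 ==> 2*v >= -7)
Before b := v - 3: 5*v < 13/2 <==> ((19/4)*v != -5 ==> 2*v >= -7)
Answer: WP = 5*v < 13/2 <==> ((19/4)*v != -5 ==> 2*v >= -7)


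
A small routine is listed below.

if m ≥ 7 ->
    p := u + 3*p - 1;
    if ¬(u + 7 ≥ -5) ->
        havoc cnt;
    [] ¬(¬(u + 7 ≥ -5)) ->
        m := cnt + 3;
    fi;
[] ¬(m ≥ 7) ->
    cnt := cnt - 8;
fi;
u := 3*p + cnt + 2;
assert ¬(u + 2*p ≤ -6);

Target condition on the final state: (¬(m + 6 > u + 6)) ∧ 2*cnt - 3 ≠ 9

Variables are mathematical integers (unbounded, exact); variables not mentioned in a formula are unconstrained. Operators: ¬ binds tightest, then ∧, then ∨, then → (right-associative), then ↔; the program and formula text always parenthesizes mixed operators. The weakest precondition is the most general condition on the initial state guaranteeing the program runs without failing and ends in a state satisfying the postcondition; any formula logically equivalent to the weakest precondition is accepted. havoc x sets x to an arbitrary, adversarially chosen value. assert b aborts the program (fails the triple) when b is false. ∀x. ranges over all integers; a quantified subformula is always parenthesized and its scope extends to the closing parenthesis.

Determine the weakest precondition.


Working backward. After the program, the postcondition (¬(m + 6 > u + 6)) ∧ 2*cnt - 3 ≠ 9 must hold; in canonical form it is (¬(m > u)) ∧ 2*cnt ≠ 12.
Before assert ¬(u + 2*p ≤ -6): (¬(2*p + u ≤ -6)) ∧ (¬(m > u)) ∧ 2*cnt ≠ 12
Before u := 3*p + cnt + 2: (¬(cnt + 5*p ≤ -8)) ∧ (¬(m > cnt + 3*p + 2)) ∧ 2*cnt ≠ 12
Then branch requires ((¬(u ≥ -12)) → (∀cnt_1. ((¬(cnt_1 + 15*p + 5*u ≤ -3)) ∧ (¬(m > cnt_1 + 9*p + 3*u - 1)) ∧ 2*cnt_1 ≠ 12))) ∧ (u ≥ -12 → ((¬(cnt + 15*p + 5*u ≤ -3)) ∧ (¬(9*p + 3*u < 4)) ∧ 2*cnt ≠ 12)); else branch requires (¬(cnt + 5*p ≤ 0)) ∧ (¬(m > cnt + 3*p - 6)) ∧ 2*cnt ≠ 28.
Before the if: (m ≥ 7 → (((¬(u ≥ -12)) → (∀cnt_1. ((¬(cnt_1 + 15*p + 5*u ≤ -3)) ∧ (¬(m > cnt_1 + 9*p + 3*u - 1)) ∧ 2*cnt_1 ≠ 12))) ∧ (u ≥ -12 → ((¬(cnt + 15*p + 5*u ≤ -3)) ∧ (¬(9*p + 3*u < 4)) ∧ 2*cnt ≠ 12)))) ∧ ((¬(m ≥ 7)) → ((¬(cnt + 5*p ≤ 0)) ∧ (¬(m > cnt + 3*p - 6)) ∧ 2*cnt ≠ 28))
Answer: WP = (m ≥ 7 → (((¬(u ≥ -12)) → (∀cnt_1. ((¬(cnt_1 + 15*p + 5*u ≤ -3)) ∧ (¬(m > cnt_1 + 9*p + 3*u - 1)) ∧ 2*cnt_1 ≠ 12))) ∧ (u ≥ -12 → ((¬(cnt + 15*p + 5*u ≤ -3)) ∧ (¬(9*p + 3*u < 4)) ∧ 2*cnt ≠ 12)))) ∧ ((¬(m ≥ 7)) → ((¬(cnt + 5*p ≤ 0)) ∧ (¬(m > cnt + 3*p - 6)) ∧ 2*cnt ≠ 28))


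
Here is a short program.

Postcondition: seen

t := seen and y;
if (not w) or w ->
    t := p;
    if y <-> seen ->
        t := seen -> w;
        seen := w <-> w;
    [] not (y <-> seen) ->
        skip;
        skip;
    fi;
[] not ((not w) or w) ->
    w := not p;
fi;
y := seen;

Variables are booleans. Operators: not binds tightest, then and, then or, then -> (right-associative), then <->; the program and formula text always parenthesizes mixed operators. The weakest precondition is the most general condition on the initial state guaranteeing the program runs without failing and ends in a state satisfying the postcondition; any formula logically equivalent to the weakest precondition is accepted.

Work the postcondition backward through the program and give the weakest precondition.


Working backward. After the program, seen must hold.
Before y := seen: seen
Then branch requires (not (y <-> seen)) -> seen; else branch requires seen.
Before the if: (not (y <-> seen)) -> seen
Before t := seen and y: (not (y <-> seen)) -> seen
Answer: WP = (not (y <-> seen)) -> seen


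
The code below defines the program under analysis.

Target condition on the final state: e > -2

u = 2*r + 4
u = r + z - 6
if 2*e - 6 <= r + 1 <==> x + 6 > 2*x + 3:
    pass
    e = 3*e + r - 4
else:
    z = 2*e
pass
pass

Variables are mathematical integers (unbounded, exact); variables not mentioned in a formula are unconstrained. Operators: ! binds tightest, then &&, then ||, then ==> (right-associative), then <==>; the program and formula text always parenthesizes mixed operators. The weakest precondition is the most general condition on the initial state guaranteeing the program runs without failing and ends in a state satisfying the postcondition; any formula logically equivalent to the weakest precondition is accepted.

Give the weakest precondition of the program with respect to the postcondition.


Working backward. After the program, e > -2 must hold.
Before skip: e > -2
Before skip: e > -2
Then branch requires 3*e + r > 2; else branch requires e > -2.
Before the if: ((2*e <= r + 7 <==> x < 3) ==> 3*e + r > 2) && ((!(2*e <= r + 7 <==> x < 3)) ==> e > -2)
Before u := r + z - 6: ((2*e <= r + 7 <==> x < 3) ==> 3*e + r > 2) && ((!(2*e <= r + 7 <==> x < 3)) ==> e > -2)
Before u := 2*r + 4: ((2*e <= r + 7 <==> x < 3) ==> 3*e + r > 2) && ((!(2*e <= r + 7 <==> x < 3)) ==> e > -2)
Answer: WP = ((2*e <= r + 7 <==> x < 3) ==> 3*e + r > 2) && ((!(2*e <= r + 7 <==> x < 3)) ==> e > -2)


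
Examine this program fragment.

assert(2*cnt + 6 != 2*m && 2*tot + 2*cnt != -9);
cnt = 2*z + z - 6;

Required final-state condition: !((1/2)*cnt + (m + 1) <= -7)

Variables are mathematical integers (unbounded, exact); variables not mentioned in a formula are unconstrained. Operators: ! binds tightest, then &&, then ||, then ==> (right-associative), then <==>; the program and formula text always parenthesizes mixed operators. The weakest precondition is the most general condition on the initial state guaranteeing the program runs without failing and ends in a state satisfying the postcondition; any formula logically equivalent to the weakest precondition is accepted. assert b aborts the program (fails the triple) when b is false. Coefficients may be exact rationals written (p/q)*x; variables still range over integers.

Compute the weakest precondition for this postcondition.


Working backward. After the program, the postcondition !((1/2)*cnt + (m + 1) <= -7) must hold; in canonical form it is !((1/2)*cnt + m <= -8).
Before cnt := 2*z + z - 6: !(m + (3/2)*z <= -5)
Before assert 2*cnt + 6 != 2*m && 2*tot + 2*cnt != -9: 2*cnt != 2*m - 6 && 2*cnt + 2*tot != -9 && (!(m + (3/2)*z <= -5))
Answer: WP = 2*cnt != 2*m - 6 && 2*cnt + 2*tot != -9 && (!(m + (3/2)*z <= -5))


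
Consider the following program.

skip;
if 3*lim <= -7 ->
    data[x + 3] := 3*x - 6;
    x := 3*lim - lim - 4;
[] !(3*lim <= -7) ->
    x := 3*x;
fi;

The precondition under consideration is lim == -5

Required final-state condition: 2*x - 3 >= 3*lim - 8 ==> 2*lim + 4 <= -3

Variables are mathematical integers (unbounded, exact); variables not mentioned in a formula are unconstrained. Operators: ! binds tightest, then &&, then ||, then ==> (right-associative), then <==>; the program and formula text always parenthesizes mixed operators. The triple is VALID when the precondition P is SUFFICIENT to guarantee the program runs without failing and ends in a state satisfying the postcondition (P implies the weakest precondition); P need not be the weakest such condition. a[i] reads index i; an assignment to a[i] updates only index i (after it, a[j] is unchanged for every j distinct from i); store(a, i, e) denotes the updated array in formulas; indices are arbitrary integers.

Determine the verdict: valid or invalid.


Working backward. After the program, the postcondition 2*x - 3 >= 3*lim - 8 ==> 2*lim + 4 <= -3 must hold; in canonical form it is 2*x >= 3*lim - 5 ==> 2*lim <= -7.
Then branch requires lim >= 3 ==> 2*lim <= -7; else branch requires 6*x >= 3*lim - 5 ==> 2*lim <= -7.
Before the if: (3*lim <= -7 ==> (lim >= 3 ==> 2*lim <= -7)) && ((!(3*lim <= -7)) ==> (6*x >= 3*lim - 5 ==> 2*lim <= -7))
Before skip: (3*lim <= -7 ==> (lim >= 3 ==> 2*lim <= -7)) && ((!(3*lim <= -7)) ==> (6*x >= 3*lim - 5 ==> 2*lim <= -7))
The weakest precondition is (3*lim <= -7 ==> (lim >= 3 ==> 2*lim <= -7)) && ((!(3*lim <= -7)) ==> (6*x >= 3*lim - 5 ==> 2*lim <= -7)).
Check whether lim == -5 implies it.
Every state satisfying the precondition satisfies the weakest precondition: the implication holds.
Answer: valid


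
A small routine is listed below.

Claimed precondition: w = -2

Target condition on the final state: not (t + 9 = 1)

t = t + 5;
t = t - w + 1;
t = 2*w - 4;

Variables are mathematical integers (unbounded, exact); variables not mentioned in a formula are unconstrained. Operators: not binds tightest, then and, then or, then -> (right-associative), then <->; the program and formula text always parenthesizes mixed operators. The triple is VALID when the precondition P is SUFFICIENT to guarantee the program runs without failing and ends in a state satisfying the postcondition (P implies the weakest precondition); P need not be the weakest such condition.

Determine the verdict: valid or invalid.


Working backward. After the program, the postcondition not (t + 9 = 1) must hold; in canonical form it is not (t = -8).
Before t := 2*w - 4: not (2*w = -4)
Before t := t - w + 1: not (2*w = -4)
Before t := t + 5: not (2*w = -4)
The weakest precondition is not (2*w = -4).
Check whether w = -2 implies it.
Countermodel: at the initial state w = -2, the precondition holds but the weakest precondition fails.
Answer: invalid


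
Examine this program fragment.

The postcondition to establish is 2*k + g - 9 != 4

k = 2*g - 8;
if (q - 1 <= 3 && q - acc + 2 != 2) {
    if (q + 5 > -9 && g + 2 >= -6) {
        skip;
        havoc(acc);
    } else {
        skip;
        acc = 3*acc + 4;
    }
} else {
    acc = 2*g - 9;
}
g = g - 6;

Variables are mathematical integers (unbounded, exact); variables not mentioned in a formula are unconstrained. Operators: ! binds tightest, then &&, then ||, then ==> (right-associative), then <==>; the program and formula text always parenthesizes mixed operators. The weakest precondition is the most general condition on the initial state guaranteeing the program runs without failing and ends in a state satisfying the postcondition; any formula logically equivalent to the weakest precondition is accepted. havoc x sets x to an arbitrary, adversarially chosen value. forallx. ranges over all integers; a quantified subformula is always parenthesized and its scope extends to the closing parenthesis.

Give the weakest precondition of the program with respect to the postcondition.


Working backward. After the program, the postcondition 2*k + g - 9 != 4 must hold; in canonical form it is g + 2*k != 13.
Before g := g - 6: g + 2*k != 19
Then branch requires ((q > -14 && g >= -8) ==> g + 2*k != 19) && ((!(q > -14 && g >= -8)) ==> g + 2*k != 19); else branch requires g + 2*k != 19.
Before the if: ((q <= 4 && q != acc) ==> (((q > -14 && g >= -8) ==> g + 2*k != 19) && ((!(q > -14 && g >= -8)) ==> g + 2*k != 19))) && ((!(q <= 4 && q != acc)) ==> g + 2*k != 19)
Before k := 2*g - 8: ((q <= 4 && q != acc) ==> (((q > -14 && g >= -8) ==> 5*g != 35) && ((!(q > -14 && g >= -8)) ==> 5*g != 35))) && ((!(q <= 4 && q != acc)) ==> 5*g != 35)
Answer: WP = ((q <= 4 && q != acc) ==> (((q > -14 && g >= -8) ==> 5*g != 35) && ((!(q > -14 && g >= -8)) ==> 5*g != 35))) && ((!(q <= 4 && q != acc)) ==> 5*g != 35)


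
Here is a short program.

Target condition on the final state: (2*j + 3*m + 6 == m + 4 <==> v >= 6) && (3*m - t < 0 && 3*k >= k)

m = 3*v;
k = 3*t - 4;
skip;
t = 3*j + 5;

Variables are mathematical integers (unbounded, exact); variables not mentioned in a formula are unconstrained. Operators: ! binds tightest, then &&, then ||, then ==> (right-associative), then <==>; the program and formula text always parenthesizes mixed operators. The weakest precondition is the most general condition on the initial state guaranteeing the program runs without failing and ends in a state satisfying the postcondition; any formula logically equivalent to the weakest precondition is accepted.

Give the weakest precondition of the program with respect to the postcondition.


Working backward. After the program, the postcondition (2*j + 3*m + 6 == m + 4 <==> v >= 6) && (3*m - t < 0 && 3*k >= k) must hold; in canonical form it is (2*j + 2*m == -2 <==> v >= 6) && 3*m < t && 2*k >= 0.
Before t := 3*j + 5: (2*j + 2*m == -2 <==> v >= 6) && 3*m < 3*j + 5 && 2*k >= 0
Before skip: (2*j + 2*m == -2 <==> v >= 6) && 3*m < 3*j + 5 && 2*k >= 0
Before k := 3*t - 4: (2*j + 2*m == -2 <==> v >= 6) && 3*m < 3*j + 5 && 6*t >= 8
Before m := 3*v: (2*j + 6*v == -2 <==> v >= 6) && 9*v < 3*j + 5 && 6*t >= 8
Answer: WP = (2*j + 6*v == -2 <==> v >= 6) && 9*v < 3*j + 5 && 6*t >= 8


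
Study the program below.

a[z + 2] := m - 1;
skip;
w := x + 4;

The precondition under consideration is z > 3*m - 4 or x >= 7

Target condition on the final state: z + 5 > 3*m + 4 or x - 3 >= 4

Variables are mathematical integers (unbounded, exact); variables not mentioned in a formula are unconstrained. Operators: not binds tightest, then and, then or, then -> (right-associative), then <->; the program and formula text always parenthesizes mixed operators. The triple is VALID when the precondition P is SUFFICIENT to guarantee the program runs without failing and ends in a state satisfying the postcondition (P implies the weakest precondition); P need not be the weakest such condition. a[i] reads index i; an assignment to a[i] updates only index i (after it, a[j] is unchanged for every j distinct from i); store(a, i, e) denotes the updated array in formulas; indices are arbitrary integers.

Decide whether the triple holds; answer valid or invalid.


Working backward. After the program, the postcondition z + 5 > 3*m + 4 or x - 3 >= 4 must hold; in canonical form it is z > 3*m - 1 or x >= 7.
Before w := x + 4: z > 3*m - 1 or x >= 7
Before skip: z > 3*m - 1 or x >= 7
Before a[z + 2] := m - 1: z > 3*m - 1 or x >= 7
The weakest precondition is z > 3*m - 1 or x >= 7.
Check whether z > 3*m - 4 or x >= 7 implies it.
Countermodel: at the initial state m = 1, x = 6, z = 2, the precondition holds but the weakest precondition fails.
Answer: invalid


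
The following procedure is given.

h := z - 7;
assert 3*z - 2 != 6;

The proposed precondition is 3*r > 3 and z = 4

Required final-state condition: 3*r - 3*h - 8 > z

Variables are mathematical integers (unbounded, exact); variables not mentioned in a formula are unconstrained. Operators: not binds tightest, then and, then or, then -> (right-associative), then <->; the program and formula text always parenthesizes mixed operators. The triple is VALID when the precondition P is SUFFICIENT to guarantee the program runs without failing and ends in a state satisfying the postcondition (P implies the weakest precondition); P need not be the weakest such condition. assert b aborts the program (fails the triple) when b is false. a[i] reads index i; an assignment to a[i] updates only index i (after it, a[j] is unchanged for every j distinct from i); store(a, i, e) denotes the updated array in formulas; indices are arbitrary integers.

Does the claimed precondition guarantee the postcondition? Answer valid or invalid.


Working backward. After the program, the postcondition 3*r - 3*h - 8 > z must hold; in canonical form it is 3*r > 3*h + z + 8.
Before assert 3*z - 2 != 6: 3*z != 8 and 3*r > 3*h + z + 8
Before h := z - 7: 3*z != 8 and 3*r > 4*z - 13
The weakest precondition is 3*z != 8 and 3*r > 4*z - 13.
Check whether 3*r > 3 and z = 4 implies it.
Every state satisfying the precondition satisfies the weakest precondition: the implication holds.
Answer: valid


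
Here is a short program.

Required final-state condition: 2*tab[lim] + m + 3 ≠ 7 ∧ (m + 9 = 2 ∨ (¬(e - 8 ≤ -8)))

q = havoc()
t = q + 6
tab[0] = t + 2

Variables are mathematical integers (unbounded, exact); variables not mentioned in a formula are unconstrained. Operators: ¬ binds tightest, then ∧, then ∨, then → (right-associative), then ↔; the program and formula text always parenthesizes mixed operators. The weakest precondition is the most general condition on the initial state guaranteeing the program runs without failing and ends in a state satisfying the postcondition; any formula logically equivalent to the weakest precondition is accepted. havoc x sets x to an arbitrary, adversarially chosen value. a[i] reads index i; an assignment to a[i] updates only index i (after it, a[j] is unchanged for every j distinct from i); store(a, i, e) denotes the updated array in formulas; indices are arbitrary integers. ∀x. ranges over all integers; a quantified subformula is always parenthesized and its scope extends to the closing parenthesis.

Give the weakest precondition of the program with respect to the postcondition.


Working backward. After the program, the postcondition 2*tab[lim] + m + 3 ≠ 7 ∧ (m + 9 = 2 ∨ (¬(e - 8 ≤ -8))) must hold; in canonical form it is 2*tab[lim] + m ≠ 4 ∧ (m = -7 ∨ (¬(e ≤ 0))).
Before tab[0] := t + 2: 2*store(tab, 0, t + 2)[lim] + m ≠ 4 ∧ (m = -7 ∨ (¬(e ≤ 0)))
Before t := q + 6: 2*store(tab, 0, q + 8)[lim] + m ≠ 4 ∧ (m = -7 ∨ (¬(e ≤ 0)))
Before havoc q: ∀q_1. (2*store(tab, 0, q_1 + 8)[lim] + m ≠ 4 ∧ (m = -7 ∨ (¬(e ≤ 0))))
Answer: WP = ∀q_1. (2*store(tab, 0, q_1 + 8)[lim] + m ≠ 4 ∧ (m = -7 ∨ (¬(e ≤ 0))))


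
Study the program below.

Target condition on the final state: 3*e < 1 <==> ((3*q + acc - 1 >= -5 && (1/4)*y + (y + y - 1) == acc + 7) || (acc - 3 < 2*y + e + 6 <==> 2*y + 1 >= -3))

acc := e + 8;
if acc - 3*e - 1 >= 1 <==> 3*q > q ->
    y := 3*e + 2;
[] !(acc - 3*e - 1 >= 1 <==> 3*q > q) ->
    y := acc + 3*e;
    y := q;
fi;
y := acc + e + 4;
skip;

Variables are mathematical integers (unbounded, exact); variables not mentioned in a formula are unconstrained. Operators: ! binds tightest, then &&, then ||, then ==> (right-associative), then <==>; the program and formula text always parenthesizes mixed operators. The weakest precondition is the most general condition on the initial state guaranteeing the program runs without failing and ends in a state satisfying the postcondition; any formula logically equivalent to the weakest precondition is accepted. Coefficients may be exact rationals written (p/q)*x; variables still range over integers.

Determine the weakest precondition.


Working backward. After the program, the postcondition 3*e < 1 <==> ((3*q + acc - 1 >= -5 && (1/4)*y + (y + y - 1) == acc + 7) || (acc - 3 < 2*y + e + 6 <==> 2*y + 1 >= -3)) must hold; in canonical form it is 3*e < 1 <==> ((acc + 3*q >= -4 && (9/4)*y == acc + 8) || (acc < e + 2*y + 9 <==> 2*y >= -4)).
Before skip: 3*e < 1 <==> ((acc + 3*q >= -4 && (9/4)*y == acc + 8) || (acc < e + 2*y + 9 <==> 2*y >= -4))
Before y := acc + e + 4: 3*e < 1 <==> ((acc + 3*q >= -4 && (5/4)*acc + (9/4)*e == -1) || (acc + 3*e > -17 <==> 2*acc + 2*e >= -12))
Then branch requires 3*e < 1 <==> ((acc + 3*q >= -4 && (5/4)*acc + (9/4)*e == -1) || (acc + 3*e > -17 <==> 2*acc + 2*e >= -12)); else branch requires 3*e < 1 <==> ((acc + 3*q >= -4 && (5/4)*acc + (9/4)*e == -1) || (acc + 3*e > -17 <==> 2*acc + 2*e >= -12)).
Before the if: ((acc >= 3*e + 2 <==> 2*q > 0) ==> (3*e < 1 <==> ((acc + 3*q >= -4 && (5/4)*acc + (9/4)*e == -1) || (acc + 3*e > -17 <==> 2*acc + 2*e >= -12)))) && ((!(acc >= 3*e + 2 <==> 2*q > 0)) ==> (3*e < 1 <==> ((acc + 3*q >= -4 && (5/4)*acc + (9/4)*e == -1) || (acc + 3*e > -17 <==> 2*acc + 2*e >= -12))))
Before acc := e + 8: ((2*e <= 6 <==> 2*q > 0) ==> (3*e < 1 <==> ((e + 3*q >= -12 && (7/2)*e == -11) || (4*e > -25 <==> 4*e >= -28)))) && ((!(2*e <= 6 <==> 2*q > 0)) ==> (3*e < 1 <==> ((e + 3*q >= -12 && (7/2)*e == -11) || (4*e > -25 <==> 4*e >= -28))))
Answer: WP = ((2*e <= 6 <==> 2*q > 0) ==> (3*e < 1 <==> ((e + 3*q >= -12 && (7/2)*e == -11) || (4*e > -25 <==> 4*e >= -28)))) && ((!(2*e <= 6 <==> 2*q > 0)) ==> (3*e < 1 <==> ((e + 3*q >= -12 && (7/2)*e == -11) || (4*e > -25 <==> 4*e >= -28))))


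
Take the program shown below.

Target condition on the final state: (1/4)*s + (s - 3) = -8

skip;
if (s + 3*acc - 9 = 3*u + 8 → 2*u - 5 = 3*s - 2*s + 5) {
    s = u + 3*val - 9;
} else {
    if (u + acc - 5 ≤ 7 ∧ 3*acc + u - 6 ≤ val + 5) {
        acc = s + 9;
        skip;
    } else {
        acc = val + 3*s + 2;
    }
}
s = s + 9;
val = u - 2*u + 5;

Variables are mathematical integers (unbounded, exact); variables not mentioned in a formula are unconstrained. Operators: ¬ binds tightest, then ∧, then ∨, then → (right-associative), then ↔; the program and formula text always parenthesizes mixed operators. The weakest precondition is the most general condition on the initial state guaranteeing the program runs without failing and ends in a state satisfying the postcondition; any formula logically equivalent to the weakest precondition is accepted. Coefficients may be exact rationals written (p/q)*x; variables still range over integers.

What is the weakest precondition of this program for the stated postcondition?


Working backward. After the program, the postcondition (1/4)*s + (s - 3) = -8 must hold; in canonical form it is (5/4)*s = -5.
Before val := u - 2*u + 5: (5/4)*s = -5
Before s := s + 9: (5/4)*s = -65/4
Then branch requires (5/4)*u + (15/4)*val = -5; else branch requires ((acc + u ≤ 12 ∧ 3*acc + u ≤ val + 11) → (5/4)*s = -65/4) ∧ ((¬(acc + u ≤ 12 ∧ 3*acc + u ≤ val + 11)) → (5/4)*s = -65/4).
Before the if: ((3*acc + s = 3*u + 17 → 2*u = s + 10) → (5/4)*u + (15/4)*val = -5) ∧ ((¬(3*acc + s = 3*u + 17 → 2*u = s + 10)) → (((acc + u ≤ 12 ∧ 3*acc + u ≤ val + 11) → (5/4)*s = -65/4) ∧ ((¬(acc + u ≤ 12 ∧ 3*acc + u ≤ val + 11)) → (5/4)*s = -65/4)))
Before skip: ((3*acc + s = 3*u + 17 → 2*u = s + 10) → (5/4)*u + (15/4)*val = -5) ∧ ((¬(3*acc + s = 3*u + 17 → 2*u = s + 10)) → (((acc + u ≤ 12 ∧ 3*acc + u ≤ val + 11) → (5/4)*s = -65/4) ∧ ((¬(acc + u ≤ 12 ∧ 3*acc + u ≤ val + 11)) → (5/4)*s = -65/4)))
Answer: WP = ((3*acc + s = 3*u + 17 → 2*u = s + 10) → (5/4)*u + (15/4)*val = -5) ∧ ((¬(3*acc + s = 3*u + 17 → 2*u = s + 10)) → (((acc + u ≤ 12 ∧ 3*acc + u ≤ val + 11) → (5/4)*s = -65/4) ∧ ((¬(acc + u ≤ 12 ∧ 3*acc + u ≤ val + 11)) → (5/4)*s = -65/4)))


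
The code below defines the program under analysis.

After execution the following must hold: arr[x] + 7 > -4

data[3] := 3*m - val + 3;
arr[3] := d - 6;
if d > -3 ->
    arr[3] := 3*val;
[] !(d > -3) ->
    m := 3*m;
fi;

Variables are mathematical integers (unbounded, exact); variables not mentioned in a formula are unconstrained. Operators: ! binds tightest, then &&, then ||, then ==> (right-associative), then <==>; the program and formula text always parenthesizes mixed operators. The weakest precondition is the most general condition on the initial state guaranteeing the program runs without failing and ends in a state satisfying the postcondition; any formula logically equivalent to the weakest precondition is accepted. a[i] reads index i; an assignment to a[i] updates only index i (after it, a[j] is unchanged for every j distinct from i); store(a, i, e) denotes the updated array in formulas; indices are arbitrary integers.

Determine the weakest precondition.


Working backward. After the program, the postcondition arr[x] + 7 > -4 must hold; in canonical form it is arr[x] > -11.
Then branch requires store(arr, 3, 3*val)[x] > -11; else branch requires arr[x] > -11.
Before the if: (d > -3 ==> store(arr, 3, 3*val)[x] > -11) && ((!(d > -3)) ==> arr[x] > -11)
Before arr[3] := d - 6: (d > -3 ==> store(store(arr, 3, d - 6), 3, 3*val)[x] > -11) && ((!(d > -3)) ==> store(arr, 3, d - 6)[x] > -11)
Before data[3] := 3*m - val + 3: (d > -3 ==> store(store(arr, 3, d - 6), 3, 3*val)[x] > -11) && ((!(d > -3)) ==> store(arr, 3, d - 6)[x] > -11)
Answer: WP = (d > -3 ==> store(store(arr, 3, d - 6), 3, 3*val)[x] > -11) && ((!(d > -3)) ==> store(arr, 3, d - 6)[x] > -11)


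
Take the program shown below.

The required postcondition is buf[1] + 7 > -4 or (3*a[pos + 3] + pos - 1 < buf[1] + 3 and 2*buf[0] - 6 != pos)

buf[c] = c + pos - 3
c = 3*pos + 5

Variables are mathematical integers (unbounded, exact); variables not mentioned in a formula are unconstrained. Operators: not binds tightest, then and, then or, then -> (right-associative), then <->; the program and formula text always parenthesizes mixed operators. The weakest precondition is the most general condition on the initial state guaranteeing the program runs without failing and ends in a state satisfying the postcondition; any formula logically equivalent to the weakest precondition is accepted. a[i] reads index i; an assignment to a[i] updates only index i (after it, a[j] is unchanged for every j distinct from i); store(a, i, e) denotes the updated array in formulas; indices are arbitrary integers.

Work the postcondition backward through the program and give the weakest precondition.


Working backward. After the program, the postcondition buf[1] + 7 > -4 or (3*a[pos + 3] + pos - 1 < buf[1] + 3 and 2*buf[0] - 6 != pos) must hold; in canonical form it is buf[1] > -11 or (3*a[pos + 3] + pos < buf[1] + 4 and 2*buf[0] != pos + 6).
Before c := 3*pos + 5: buf[1] > -11 or (3*a[pos + 3] + pos < buf[1] + 4 and 2*buf[0] != pos + 6)
Before buf[c] := c + pos - 3: store(buf, c, c + pos - 3)[1] > -11 or (3*a[pos + 3] + pos < store(buf, c, c + pos - 3)[1] + 4 and 2*store(buf, c, c + pos - 3)[0] != pos + 6)
Answer: WP = store(buf, c, c + pos - 3)[1] > -11 or (3*a[pos + 3] + pos < store(buf, c, c + pos - 3)[1] + 4 and 2*store(buf, c, c + pos - 3)[0] != pos + 6)
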